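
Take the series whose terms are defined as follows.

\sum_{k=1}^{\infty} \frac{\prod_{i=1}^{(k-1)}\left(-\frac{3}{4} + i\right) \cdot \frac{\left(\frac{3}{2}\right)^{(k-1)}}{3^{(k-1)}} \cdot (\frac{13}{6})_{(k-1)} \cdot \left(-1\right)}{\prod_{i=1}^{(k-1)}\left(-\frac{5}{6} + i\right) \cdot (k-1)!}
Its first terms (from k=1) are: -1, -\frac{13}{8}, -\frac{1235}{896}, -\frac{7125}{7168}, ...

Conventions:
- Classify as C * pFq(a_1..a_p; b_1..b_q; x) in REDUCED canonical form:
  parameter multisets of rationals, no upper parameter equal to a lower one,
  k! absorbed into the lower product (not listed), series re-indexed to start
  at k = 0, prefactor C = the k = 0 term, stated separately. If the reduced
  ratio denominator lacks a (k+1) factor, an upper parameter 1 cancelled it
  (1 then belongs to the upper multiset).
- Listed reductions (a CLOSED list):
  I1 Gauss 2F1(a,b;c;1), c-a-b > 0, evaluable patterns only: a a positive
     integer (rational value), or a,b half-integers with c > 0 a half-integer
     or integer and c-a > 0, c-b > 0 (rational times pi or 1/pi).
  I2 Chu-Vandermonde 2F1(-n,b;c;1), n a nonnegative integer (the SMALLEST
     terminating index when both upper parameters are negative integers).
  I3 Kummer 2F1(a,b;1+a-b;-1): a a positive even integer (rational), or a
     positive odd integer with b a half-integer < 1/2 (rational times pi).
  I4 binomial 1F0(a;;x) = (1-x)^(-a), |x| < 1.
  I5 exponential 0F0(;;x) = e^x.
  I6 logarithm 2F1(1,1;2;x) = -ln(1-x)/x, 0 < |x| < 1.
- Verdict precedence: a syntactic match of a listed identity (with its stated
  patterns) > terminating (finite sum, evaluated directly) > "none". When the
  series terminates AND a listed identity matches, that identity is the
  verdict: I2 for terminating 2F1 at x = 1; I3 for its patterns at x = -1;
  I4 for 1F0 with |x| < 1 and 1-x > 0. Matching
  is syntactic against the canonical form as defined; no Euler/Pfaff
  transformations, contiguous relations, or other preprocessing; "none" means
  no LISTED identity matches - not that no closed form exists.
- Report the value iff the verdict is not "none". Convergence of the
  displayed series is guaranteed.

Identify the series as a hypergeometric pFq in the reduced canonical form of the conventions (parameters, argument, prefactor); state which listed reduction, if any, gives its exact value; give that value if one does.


With C = -1: the canonical form is 2F1(\frac{1}{4}, \frac{13}{6}; \frac{1}{6}; \frac{1}{2}). Verdict: none here - no I1-I6 shape fits x = \frac{1}{2} with lower {\frac{1}{6}}.

Key observation: from the first term -1: the lower running product (C = -1) is a rising factorial.
Consecutive-term ratio: r(k) = \frac{1}{2} * (k+\frac{1}{4}) (k+\frac{13}{6}) / [(k+\frac{1}{6}) (k+1)] - rational in k, leading ratio \frac{1}{2}; with t_0 = -1, classification follows.


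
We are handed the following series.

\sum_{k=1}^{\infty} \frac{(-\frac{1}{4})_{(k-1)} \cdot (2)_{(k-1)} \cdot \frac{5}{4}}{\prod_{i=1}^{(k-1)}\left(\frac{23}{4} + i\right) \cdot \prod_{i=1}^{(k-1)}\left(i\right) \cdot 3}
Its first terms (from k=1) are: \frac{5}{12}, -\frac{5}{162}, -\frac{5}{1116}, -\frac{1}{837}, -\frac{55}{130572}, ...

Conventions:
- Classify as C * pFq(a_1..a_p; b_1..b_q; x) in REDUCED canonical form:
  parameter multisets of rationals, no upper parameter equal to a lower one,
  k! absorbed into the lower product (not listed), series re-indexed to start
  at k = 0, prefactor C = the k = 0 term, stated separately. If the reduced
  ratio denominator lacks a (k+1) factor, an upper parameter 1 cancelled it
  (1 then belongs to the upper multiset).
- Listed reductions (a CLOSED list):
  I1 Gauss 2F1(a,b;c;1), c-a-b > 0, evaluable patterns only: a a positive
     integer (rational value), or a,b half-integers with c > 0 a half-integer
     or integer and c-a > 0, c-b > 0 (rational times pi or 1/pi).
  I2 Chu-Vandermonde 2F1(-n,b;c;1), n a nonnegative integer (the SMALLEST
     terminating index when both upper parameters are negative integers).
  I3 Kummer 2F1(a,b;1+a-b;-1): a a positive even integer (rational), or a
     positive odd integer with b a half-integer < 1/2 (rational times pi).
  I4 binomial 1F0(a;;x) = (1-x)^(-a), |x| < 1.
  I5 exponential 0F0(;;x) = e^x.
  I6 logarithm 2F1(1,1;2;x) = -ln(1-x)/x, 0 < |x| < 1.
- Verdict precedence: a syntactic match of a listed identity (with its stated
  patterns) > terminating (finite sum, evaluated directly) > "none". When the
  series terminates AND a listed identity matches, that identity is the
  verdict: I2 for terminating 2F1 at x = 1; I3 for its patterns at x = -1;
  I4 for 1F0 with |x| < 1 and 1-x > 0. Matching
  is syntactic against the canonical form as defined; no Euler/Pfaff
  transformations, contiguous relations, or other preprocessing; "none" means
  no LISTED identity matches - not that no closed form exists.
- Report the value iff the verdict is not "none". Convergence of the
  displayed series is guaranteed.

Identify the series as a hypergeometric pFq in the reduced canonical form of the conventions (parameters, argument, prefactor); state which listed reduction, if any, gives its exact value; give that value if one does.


Prefactor \frac{5}{12}, argument 1: 2F1 with upper {-\frac{1}{4}, 2} over lower {\frac{27}{4}}. Verdict at x = 1: the Gauss summation I1 matches (x = 1: the Gamma ratio telescopes since c-a-b = 5 > 0 and a = 2 in Z>0). Sum: \frac{437}{1152}.

Key observation: x = 1 and the constant factors (C = 5/12, x = 1) combine into one prefactor.
Consecutive-term ratio: r(k) = 1 * (k-\frac{1}{4}) (k+2) / [(k+\frac{27}{4}) (k+1)] - rational in k, leading ratio 1; with t_0 = \frac{5}{12}, classification follows.


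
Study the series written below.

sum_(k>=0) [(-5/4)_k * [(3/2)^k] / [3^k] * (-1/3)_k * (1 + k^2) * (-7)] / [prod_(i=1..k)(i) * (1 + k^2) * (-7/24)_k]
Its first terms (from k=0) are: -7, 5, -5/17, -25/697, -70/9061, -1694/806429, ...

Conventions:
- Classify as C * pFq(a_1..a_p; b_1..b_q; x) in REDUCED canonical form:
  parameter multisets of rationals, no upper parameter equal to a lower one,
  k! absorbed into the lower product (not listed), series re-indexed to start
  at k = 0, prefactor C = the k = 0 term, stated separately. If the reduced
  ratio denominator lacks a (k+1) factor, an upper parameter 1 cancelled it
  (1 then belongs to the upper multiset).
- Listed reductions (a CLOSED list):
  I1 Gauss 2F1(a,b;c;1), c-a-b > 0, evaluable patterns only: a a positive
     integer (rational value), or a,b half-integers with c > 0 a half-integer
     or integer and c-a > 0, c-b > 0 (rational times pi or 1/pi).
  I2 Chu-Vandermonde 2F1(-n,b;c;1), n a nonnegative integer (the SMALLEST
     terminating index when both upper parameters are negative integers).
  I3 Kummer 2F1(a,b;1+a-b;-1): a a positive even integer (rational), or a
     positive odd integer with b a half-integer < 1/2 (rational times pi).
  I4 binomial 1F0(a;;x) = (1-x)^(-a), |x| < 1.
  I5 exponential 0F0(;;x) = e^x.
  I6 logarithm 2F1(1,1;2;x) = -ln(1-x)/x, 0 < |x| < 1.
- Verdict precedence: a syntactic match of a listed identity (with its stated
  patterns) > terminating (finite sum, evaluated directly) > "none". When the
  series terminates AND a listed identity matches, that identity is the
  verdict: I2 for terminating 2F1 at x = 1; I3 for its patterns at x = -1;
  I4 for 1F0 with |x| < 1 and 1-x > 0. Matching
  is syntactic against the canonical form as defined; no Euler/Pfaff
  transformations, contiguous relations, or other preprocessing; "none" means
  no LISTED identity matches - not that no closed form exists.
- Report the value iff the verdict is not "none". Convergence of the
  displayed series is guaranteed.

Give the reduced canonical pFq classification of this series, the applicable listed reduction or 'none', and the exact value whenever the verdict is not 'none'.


Classification (C = -7): 2F1 with upper {-5/4, -1/3}, lower {-7/24}, argument x = 1/2. Verdict: none (x = 1/2): each listed identity misses the multisets {-5/4, -1/3} ; {-7/24}.

Key step: t_0 = -7 here, and the two k-th powers (C = -7) combine into one argument.
Ratio: r(k) = (1/2) * (k-5/4) (k-1/3) / [(k-7/24) (k+1)] - rational in k, leading ratio (1/2); with t_0 = -7, classification follows.


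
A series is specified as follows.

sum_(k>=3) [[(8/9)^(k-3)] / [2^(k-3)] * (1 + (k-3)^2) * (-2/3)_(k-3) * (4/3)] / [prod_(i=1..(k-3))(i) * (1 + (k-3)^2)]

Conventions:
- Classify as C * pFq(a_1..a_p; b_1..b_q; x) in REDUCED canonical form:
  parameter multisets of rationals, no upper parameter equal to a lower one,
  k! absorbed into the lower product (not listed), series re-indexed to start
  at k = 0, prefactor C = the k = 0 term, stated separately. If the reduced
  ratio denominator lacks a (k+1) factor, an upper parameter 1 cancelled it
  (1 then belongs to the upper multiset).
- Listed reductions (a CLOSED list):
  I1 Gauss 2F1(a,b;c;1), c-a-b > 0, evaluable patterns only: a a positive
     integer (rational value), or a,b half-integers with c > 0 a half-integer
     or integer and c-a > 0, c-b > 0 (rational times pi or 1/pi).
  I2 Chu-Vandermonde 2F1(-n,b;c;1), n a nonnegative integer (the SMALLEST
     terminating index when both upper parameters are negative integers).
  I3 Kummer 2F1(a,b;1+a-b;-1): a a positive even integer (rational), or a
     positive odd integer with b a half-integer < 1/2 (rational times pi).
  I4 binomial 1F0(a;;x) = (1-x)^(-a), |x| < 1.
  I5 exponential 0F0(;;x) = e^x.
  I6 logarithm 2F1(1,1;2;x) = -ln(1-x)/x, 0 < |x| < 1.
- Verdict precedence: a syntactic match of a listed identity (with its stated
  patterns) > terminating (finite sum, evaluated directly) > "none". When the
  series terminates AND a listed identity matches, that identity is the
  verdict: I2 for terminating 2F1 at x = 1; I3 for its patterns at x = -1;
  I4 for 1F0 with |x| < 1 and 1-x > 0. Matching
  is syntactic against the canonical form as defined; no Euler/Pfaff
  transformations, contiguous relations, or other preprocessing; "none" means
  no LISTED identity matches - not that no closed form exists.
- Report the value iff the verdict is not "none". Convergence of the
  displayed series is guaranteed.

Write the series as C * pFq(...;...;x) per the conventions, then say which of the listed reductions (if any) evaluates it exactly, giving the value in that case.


This is 4/3 * 1F0(-2/3; -; 4/9) in reduced canonical form. Verdict: the binomial series (I4) matches (the 1F0 binomial series: exponent 2/3, x = 4/9). Sum: (4/3) * (5/9)^(2/3).

Structural cue: t_0 = 4/3 here, and the two k-th powers (C = 4/3, x = 4/9) combine into one argument.
Ratio: r(k) = (4/9) * (k-2/3) / [(k+1)] - rational in k, leading ratio (4/9); with t_0 = 4/3, classification follows.


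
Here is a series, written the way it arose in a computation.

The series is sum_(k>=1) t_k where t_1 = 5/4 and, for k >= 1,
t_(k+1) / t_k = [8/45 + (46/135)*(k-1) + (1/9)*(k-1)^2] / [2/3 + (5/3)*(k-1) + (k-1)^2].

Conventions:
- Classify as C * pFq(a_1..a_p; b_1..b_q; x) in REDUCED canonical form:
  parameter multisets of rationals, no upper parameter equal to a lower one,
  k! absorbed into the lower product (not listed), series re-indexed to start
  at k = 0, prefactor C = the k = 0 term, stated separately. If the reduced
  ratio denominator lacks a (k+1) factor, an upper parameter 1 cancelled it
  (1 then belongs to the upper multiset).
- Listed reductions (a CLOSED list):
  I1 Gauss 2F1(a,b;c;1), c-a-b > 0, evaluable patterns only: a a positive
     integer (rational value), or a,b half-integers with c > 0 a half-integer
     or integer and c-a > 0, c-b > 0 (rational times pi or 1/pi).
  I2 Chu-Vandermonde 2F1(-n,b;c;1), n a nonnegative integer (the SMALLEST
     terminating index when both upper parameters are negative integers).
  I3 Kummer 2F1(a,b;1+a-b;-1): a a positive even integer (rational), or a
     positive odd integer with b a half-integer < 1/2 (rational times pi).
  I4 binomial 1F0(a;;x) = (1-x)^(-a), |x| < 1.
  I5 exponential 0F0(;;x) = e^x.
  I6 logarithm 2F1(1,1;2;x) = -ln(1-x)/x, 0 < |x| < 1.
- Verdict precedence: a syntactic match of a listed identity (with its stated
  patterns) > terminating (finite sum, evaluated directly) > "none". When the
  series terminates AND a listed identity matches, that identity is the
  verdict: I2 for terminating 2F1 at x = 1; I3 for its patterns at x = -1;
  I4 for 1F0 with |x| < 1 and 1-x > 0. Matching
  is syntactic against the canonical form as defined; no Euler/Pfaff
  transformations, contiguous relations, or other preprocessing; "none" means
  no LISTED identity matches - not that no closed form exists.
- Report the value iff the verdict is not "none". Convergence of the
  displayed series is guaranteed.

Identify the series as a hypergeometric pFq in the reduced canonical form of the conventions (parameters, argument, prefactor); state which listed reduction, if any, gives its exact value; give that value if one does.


Canonical form: C = 5/4 times 1F0 with upper {12/5}, lower {-}, x = 1/9. Verdict: the I4 binomial reduction applies (the 1F0 binomial series: exponent -12/5, x = 1/9). Its exact value is (5/4) * (8/9)^(-12/5).

First insight: t_0 = 5/4 here, and factor the ratio over Q (prefactor 5/4): negated roots = parameters.
Consecutive-term ratio: r(k) = (1/9) * (k+12/5) / [(k+1)] - rational in k. x = (1/9); t_0 = 5/4; negate the roots.


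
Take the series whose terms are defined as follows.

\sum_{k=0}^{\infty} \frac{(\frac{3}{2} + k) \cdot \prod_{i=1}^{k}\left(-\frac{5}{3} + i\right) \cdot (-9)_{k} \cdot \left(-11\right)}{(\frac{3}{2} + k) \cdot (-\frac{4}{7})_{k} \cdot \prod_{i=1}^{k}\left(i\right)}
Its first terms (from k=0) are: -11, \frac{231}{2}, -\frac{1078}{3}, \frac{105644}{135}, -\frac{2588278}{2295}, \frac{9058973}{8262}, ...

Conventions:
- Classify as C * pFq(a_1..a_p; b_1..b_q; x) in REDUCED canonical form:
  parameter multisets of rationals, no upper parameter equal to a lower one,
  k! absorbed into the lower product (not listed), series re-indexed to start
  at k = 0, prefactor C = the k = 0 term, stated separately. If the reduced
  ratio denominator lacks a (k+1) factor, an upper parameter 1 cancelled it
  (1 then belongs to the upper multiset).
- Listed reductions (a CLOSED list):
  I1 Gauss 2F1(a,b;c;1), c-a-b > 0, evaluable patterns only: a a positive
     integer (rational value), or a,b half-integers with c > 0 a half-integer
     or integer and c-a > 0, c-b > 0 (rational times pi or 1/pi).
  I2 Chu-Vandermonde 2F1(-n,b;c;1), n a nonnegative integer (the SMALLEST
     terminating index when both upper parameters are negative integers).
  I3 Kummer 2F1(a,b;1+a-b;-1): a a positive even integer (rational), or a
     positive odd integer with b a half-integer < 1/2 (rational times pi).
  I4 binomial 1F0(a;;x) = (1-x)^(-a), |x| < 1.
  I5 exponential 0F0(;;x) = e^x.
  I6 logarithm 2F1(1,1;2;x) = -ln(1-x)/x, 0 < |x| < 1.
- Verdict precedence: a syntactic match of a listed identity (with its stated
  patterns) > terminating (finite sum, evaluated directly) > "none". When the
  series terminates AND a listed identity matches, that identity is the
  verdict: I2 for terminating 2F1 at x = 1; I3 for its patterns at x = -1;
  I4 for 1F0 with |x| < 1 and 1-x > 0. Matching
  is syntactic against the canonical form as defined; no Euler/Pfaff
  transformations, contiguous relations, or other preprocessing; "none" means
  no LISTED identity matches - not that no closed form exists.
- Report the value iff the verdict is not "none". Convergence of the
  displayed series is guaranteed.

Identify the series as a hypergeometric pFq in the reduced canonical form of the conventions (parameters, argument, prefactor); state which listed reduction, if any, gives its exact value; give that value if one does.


x = 1 here; the reduced form reads 2F1, upper {-9, -\frac{2}{3}}, lower {-\frac{4}{7}}, C = -11. Verdict: the Chu-Vandermonde identity I2 matches (terminating 2F1 at x = 1 with n = 9, b = -2/3, c = -\frac{4}{7}). Value: \frac{15263062936}{939056247}.

First insight: x = 1 and the running product (C = -11) telescopes to a rising factorial.
Ratio: r(k) = 1 * (k-9) (k-\frac{2}{3}) / [(k-\frac{4}{7}) (k+1)] - rational; roots negated = parameters, x = 1, C = -11.


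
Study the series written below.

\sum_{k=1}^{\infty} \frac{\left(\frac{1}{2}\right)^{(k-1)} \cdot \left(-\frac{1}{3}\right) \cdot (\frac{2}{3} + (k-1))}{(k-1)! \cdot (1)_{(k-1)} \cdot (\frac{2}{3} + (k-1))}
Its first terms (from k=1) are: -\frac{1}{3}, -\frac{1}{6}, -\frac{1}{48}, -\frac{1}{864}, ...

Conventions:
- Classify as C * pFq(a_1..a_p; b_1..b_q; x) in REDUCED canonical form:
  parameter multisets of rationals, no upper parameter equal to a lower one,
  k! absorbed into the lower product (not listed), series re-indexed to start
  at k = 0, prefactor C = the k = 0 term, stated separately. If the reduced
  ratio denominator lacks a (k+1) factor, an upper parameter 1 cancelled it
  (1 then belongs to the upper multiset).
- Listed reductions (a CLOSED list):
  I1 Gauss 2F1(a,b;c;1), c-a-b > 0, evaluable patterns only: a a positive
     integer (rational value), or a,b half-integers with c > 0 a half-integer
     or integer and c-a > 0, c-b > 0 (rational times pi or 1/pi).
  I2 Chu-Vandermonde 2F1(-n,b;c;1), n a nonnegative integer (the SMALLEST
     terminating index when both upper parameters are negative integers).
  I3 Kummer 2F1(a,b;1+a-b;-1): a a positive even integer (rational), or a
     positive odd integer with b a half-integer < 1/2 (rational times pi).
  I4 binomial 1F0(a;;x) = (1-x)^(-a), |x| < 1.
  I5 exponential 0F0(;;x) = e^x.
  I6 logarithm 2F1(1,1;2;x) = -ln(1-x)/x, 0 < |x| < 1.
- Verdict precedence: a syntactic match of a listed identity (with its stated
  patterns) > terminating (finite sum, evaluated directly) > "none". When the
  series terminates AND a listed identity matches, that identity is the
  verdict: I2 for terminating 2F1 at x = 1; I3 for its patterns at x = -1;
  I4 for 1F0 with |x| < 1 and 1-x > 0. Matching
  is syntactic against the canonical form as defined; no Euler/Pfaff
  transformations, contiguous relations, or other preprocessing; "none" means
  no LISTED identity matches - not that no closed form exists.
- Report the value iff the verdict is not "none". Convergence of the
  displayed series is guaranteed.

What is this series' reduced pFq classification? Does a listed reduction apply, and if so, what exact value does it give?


Key step: from the first term -\frac{1}{3}: the factor k + 2/3 cancels (top and bottom), leaving C = -1/3.
Term ratio: r(k) = \frac{1}{2} * 1 / [(k+1) (k+1)] - rational in k, leading ratio \frac{1}{2}; with t_0 = -\frac{1}{3}, classification follows.

At argument \frac{1}{2}: a 0F1 with upper {-}, lower {1}, scaled by C = -\frac{1}{3}. Verdict: none. Every listed pattern misses the 0F1 form at \frac{1}{2}, upper {-}.


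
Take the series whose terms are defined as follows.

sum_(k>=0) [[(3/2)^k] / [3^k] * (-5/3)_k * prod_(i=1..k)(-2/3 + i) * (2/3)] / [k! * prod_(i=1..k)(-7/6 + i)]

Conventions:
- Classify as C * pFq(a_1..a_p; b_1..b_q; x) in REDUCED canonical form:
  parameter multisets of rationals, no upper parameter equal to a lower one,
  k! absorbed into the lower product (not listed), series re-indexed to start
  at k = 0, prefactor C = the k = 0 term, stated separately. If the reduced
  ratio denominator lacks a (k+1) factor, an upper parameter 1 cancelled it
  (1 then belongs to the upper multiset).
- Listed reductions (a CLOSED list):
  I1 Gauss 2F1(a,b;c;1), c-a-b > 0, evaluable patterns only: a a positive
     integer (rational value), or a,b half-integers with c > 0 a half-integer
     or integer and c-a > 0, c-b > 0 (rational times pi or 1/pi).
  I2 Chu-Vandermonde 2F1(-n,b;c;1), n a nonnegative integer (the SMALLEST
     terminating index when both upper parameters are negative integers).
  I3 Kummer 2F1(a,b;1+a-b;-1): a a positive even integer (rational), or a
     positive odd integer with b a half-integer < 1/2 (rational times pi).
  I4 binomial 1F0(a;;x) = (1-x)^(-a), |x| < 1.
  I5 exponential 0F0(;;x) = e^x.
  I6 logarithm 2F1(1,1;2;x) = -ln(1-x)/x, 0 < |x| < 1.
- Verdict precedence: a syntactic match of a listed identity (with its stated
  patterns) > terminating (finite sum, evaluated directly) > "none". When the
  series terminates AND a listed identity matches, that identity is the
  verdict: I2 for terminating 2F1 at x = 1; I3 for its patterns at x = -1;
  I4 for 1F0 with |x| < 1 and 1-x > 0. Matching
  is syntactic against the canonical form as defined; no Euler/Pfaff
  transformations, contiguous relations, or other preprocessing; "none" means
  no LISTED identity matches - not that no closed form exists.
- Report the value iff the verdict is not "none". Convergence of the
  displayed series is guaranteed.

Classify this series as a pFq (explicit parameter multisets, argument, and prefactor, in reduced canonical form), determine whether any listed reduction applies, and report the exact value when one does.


Classification (C = 2/3): 2F1 with upper {-5/3, 1/3}, lower {-1/6}, argument x = 1/2. Verdict: none. Every listed pattern misses the 2F1 form at 1/2, upper {-5/3, 1/3}.

Key step: with t_0 = 2/3, the running product (C = 2/3) telescopes to a rising factorial.
Term ratio: r(k) = (1/2) * (k-5/3) (k+1/3) / [(k-1/6) (k+1)] - poly over poly, x = (1/2) from leading terms; C = 2/3 at k = 0.


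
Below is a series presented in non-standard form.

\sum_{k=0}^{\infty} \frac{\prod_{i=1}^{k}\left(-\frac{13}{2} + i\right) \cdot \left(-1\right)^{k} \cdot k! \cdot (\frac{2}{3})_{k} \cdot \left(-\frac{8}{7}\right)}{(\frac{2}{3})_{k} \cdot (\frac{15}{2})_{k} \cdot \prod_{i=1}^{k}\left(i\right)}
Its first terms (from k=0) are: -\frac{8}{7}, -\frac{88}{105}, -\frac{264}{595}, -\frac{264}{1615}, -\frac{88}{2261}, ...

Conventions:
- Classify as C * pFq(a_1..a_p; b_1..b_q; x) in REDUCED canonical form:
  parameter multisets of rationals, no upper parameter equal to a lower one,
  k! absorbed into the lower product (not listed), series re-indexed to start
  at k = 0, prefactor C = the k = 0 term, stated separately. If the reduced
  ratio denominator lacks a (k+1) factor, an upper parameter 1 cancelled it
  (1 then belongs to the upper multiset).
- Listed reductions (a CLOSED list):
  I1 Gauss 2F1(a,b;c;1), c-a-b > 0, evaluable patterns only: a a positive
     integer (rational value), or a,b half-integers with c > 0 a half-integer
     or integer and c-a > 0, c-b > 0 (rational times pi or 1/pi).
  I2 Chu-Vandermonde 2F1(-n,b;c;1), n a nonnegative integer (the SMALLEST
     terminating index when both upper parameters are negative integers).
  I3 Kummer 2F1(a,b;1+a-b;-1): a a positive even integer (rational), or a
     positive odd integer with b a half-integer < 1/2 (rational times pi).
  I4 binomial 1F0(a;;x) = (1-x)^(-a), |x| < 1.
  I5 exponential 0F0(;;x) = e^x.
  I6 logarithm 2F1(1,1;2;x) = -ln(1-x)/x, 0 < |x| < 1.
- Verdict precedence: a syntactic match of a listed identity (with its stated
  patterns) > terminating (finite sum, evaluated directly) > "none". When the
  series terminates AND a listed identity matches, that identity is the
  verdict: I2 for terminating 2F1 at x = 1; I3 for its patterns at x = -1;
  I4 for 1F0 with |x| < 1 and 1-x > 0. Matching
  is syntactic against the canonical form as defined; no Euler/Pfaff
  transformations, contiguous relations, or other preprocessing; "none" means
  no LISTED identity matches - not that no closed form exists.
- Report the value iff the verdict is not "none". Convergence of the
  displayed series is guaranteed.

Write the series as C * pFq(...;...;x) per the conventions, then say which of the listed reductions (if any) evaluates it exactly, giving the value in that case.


With C = -\frac{8}{7}: the canonical form is 2F1(-\frac{11}{2}, 1; \frac{15}{2}; -1). Verdict at x = -1: Kummer's theorem (I3) matches (x = -1; c = \frac{15}{2} equals 1+a-b for upper {-\frac{11}{2}, 1}: listed pattern). Sum: \left(-\frac{429}{512}\right) \cdot \pi.

Key step: with t_0 = -\frac{8}{7}, the parameter 2/3 appears in both the upper and lower lists and cancels.
Consecutive-term ratio: r(k) = -1 * (k-\frac{11}{2}) (k+1) / [(k+\frac{15}{2}) (k+1)] - poly over poly, x = -1 from leading terms; C = -\frac{8}{7} at k = 0.


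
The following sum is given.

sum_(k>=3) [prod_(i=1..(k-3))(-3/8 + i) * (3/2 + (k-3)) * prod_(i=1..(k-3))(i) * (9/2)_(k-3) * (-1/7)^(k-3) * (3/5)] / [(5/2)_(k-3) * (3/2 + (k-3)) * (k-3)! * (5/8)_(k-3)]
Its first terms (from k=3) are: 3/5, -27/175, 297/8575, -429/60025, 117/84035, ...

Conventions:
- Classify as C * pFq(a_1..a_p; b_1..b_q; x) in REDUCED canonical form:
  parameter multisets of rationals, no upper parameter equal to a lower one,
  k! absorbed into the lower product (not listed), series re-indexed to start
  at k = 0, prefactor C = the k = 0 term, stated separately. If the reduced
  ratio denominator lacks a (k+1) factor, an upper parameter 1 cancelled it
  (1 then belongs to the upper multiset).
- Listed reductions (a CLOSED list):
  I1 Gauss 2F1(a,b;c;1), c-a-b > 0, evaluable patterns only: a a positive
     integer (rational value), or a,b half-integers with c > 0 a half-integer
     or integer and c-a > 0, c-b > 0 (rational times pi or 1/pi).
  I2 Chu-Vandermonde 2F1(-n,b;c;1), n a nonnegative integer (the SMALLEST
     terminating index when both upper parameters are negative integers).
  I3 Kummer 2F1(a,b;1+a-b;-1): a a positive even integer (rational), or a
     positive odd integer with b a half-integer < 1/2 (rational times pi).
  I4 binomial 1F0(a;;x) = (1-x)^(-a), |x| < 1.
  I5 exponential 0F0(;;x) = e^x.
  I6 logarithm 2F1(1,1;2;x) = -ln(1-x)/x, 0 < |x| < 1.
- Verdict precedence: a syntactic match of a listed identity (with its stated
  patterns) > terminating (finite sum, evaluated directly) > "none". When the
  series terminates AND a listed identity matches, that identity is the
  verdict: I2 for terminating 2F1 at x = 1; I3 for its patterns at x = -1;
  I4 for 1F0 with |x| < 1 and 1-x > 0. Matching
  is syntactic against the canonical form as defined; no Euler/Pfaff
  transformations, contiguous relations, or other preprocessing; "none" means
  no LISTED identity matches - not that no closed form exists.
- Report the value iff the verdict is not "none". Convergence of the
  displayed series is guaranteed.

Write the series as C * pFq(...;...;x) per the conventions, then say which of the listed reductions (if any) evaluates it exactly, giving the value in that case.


Canonical form: C = 3/5 times 2F1 with upper {1, 9/2}, lower {5/2}, x = -1/7. Verdict: none. Every listed pattern misses the 2F1 form at -1/7, upper {1, 9/2}.

Key step: t_0 = 3/5 here, and the parameter 5/8 appears in both the upper and lower lists and cancels (alongside the other common factor).
Consecutive-term ratio: r(k) = (-1/7) * (k+1) (k+9/2) / [(k+5/2) (k+1)] - rational in k, leading ratio (-1/7); with t_0 = 3/5, classification follows.


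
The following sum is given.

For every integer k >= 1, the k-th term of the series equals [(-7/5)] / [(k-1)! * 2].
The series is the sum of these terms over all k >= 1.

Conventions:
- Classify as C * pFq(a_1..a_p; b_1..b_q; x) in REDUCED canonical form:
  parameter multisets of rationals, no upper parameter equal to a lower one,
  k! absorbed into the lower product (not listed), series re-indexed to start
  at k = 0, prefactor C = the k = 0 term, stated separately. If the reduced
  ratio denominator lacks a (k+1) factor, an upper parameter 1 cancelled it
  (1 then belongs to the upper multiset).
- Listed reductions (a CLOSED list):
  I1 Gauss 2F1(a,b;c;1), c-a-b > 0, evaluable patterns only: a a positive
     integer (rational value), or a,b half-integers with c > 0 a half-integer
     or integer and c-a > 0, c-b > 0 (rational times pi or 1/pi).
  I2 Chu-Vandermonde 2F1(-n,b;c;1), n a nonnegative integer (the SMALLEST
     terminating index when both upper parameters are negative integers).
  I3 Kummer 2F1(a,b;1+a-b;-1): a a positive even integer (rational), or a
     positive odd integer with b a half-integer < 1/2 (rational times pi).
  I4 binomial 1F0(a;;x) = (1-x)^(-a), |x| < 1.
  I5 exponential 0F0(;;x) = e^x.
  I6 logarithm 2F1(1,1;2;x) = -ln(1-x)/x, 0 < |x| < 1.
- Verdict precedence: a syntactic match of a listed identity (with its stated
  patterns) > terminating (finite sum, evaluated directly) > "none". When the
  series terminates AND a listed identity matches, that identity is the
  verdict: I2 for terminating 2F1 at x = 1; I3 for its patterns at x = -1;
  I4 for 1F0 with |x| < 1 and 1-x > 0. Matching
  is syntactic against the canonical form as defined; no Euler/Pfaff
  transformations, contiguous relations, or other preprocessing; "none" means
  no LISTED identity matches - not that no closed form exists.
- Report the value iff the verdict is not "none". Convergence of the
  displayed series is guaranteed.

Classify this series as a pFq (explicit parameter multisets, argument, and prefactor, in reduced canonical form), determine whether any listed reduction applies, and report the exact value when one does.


Prefactor -7/10, argument 1: 0F0 with upper {-} over lower {-}. Verdict: the exponential series (I5) fires (the 0F0 exponential series at x = 1). Sum: (-7/10) * e^(1).

The tell: x = 1 and the constant factors (prefactor -7/10) combine into one prefactor.
Adjacent-term ratio: r(k) = 1 * 1 / [(k+1)] - rational in k. x = 1; t_0 = -7/10; negate the roots.


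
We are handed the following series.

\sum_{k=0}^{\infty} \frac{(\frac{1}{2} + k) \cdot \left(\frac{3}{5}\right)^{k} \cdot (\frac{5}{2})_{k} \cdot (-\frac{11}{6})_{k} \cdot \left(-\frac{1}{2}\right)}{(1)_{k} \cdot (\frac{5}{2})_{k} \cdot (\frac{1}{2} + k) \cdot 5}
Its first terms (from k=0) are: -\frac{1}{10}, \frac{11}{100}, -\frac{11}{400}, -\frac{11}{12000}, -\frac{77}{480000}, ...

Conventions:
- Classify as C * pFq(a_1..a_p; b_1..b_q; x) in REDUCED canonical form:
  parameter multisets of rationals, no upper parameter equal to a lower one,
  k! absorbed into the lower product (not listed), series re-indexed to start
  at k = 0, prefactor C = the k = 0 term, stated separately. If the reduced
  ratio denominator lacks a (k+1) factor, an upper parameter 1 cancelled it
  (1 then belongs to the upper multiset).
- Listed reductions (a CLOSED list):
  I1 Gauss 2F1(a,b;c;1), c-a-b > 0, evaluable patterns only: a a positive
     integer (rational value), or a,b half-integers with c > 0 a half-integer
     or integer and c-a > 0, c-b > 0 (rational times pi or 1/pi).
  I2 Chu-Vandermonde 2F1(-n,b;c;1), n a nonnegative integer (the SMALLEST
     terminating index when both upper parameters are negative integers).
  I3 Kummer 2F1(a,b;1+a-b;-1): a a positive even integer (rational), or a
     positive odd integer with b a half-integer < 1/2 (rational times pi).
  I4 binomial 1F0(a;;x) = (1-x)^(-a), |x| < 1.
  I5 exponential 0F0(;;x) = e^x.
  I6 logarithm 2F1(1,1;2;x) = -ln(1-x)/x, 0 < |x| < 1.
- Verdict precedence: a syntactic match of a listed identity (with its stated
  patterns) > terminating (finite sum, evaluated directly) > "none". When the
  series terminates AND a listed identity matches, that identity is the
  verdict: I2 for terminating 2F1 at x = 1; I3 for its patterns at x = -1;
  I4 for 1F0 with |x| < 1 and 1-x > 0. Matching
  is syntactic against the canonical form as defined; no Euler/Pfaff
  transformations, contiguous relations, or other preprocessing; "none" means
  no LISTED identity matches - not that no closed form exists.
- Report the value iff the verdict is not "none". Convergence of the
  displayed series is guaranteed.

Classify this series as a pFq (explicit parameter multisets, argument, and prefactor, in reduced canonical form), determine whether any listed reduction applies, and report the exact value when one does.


x = \frac{3}{5} here; the reduced form reads 1F0, upper {-\frac{11}{6}}, lower {-}, C = -\frac{1}{10}. Verdict at x = \frac{3}{5}: the I4 binomial reduction matches (the 1F0 binomial series: exponent 11/6, x = \frac{3}{5}). Hence: \left(-\frac{1}{10}\right) \cdot \left(\frac{2}{5}\right)^{\frac{11}{6}}.

The tell: t_0 being -\frac{1}{10}, the parameter 5/2 appears in both the upper and lower lists and cancels (alongside the other common factor).
Consecutive-term ratio: r(k) = \frac{3}{5} * (k-\frac{11}{6}) / [(k+1)] - rational in k. x = \frac{3}{5}; t_0 = -\frac{1}{10}; negate the roots.


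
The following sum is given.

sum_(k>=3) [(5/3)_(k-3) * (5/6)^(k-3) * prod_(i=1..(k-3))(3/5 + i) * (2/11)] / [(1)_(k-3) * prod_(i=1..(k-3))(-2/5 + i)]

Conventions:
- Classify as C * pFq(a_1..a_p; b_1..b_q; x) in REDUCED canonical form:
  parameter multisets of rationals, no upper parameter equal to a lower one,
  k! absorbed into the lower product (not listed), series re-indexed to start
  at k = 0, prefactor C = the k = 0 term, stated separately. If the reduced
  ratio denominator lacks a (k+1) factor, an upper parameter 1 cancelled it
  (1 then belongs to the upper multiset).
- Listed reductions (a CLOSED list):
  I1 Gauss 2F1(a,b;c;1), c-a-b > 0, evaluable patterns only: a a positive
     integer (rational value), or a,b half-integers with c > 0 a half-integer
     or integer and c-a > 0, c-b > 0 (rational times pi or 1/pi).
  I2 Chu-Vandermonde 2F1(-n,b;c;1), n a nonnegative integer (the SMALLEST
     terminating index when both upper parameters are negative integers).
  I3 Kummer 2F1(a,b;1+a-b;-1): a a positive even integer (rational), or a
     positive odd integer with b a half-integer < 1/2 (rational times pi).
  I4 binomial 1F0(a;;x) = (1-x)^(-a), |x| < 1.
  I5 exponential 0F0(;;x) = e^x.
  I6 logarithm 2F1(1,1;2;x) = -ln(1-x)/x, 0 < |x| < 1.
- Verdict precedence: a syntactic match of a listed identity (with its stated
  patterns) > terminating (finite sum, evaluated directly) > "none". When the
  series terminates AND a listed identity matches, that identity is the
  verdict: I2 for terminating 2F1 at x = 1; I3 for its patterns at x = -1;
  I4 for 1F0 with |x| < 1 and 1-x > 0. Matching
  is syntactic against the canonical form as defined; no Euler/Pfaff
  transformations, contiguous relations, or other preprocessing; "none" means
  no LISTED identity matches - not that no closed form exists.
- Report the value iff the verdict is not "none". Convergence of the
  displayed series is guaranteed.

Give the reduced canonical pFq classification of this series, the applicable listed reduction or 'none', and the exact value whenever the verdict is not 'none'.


Classification (C = 2/11): 2F1 with upper {8/5, 5/3}, lower {3/5}, argument x = 5/6. Verdict: no listed reduction: x = 5/6 and upper {8/5, 5/3} fail every I1-I6 pattern.

The tell: from the first term 2/11: the running product (prefactor 2/11) telescopes to a rising factorial.
Term ratio: r(k) = (5/6) * (k+8/5) (k+5/3) / [(k+3/5) (k+1)] - poly over poly, x = (5/6) from leading terms; C = 2/11 at k = 0.


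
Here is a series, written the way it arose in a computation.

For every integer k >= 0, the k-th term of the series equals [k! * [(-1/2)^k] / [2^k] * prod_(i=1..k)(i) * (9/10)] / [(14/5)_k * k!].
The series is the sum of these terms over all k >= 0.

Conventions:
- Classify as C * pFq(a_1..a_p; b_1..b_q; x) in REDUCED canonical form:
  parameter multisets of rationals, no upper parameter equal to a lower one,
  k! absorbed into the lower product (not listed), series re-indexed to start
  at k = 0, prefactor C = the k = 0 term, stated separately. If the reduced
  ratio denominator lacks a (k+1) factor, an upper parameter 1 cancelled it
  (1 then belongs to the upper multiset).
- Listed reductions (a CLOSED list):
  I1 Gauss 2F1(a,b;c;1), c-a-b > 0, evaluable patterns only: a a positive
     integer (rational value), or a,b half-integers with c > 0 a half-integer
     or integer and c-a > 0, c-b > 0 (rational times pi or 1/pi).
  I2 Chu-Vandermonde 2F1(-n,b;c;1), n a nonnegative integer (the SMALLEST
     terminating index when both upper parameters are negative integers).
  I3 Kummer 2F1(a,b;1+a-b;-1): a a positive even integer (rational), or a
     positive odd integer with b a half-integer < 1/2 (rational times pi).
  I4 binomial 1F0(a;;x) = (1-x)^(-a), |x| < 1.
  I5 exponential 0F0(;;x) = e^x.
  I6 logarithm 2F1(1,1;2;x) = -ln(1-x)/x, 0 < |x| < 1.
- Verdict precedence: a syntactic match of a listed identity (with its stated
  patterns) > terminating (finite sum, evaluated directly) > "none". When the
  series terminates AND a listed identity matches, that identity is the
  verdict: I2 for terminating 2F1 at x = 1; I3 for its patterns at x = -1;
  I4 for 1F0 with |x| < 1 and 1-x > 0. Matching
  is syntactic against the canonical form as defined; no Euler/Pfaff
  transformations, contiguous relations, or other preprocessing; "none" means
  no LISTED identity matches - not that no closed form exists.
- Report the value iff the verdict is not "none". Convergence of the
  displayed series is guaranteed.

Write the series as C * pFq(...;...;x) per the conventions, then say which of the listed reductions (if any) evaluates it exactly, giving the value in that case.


Reduced: x = -1/4, 2F1, upper = {1, 1}, lower = {14/5}, C = 9/10. Verdict: none. No listed pattern accepts 2F1(1, 1; 14/5; -1/4).

Structural cue: t_0 being 9/10, the factorial ratio (C = 9/10, x = -1/4) (k+a-1)!/(a-1)! is a rising factorial (a)_k.
Consecutive-term ratio: r(k) = (-1/4) * (k+1) (k+1) / [(k+14/5) (k+1)] - rational; roots negated = parameters, x = (-1/4), C = 9/10.


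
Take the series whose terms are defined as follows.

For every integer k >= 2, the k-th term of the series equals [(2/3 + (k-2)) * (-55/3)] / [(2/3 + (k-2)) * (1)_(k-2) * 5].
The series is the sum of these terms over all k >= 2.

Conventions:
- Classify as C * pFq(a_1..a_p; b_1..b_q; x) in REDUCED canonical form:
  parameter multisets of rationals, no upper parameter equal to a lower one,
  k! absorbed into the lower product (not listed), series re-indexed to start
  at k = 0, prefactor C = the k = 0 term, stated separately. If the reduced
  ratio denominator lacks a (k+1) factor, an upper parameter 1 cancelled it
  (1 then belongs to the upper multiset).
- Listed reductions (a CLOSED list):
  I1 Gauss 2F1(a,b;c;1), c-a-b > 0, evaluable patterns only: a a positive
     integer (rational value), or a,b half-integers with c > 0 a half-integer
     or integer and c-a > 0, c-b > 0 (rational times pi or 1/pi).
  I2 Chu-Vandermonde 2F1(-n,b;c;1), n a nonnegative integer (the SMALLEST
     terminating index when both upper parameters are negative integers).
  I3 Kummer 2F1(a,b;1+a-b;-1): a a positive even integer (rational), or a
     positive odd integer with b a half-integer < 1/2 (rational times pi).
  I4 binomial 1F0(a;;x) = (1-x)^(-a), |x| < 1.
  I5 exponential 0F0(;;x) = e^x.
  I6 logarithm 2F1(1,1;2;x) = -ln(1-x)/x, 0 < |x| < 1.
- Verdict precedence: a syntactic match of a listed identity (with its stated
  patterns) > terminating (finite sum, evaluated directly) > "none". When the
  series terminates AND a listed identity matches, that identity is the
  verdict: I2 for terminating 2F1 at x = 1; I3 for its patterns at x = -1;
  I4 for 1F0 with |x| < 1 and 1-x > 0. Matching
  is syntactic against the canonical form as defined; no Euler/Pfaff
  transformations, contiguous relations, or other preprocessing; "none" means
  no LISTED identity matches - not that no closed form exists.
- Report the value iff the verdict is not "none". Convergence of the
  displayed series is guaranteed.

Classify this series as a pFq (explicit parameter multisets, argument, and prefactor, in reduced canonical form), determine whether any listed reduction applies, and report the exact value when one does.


The tell: with t_0 = -11/3, striking the common factor k + 2/3 reduces the term (C = -11/3).
Adjacent-term ratio: r(k) = 1 * 1 / [(k+1)] ; factor over Q: parameters, x = 1, and C = -11/3.

This is -11/3 * 0F0(-; -; 1) in reduced canonical form. Verdict: the I5 exponential reduction matches (the 0F0 exponential series at x = 1). Value: (-11/3) * e^(1).


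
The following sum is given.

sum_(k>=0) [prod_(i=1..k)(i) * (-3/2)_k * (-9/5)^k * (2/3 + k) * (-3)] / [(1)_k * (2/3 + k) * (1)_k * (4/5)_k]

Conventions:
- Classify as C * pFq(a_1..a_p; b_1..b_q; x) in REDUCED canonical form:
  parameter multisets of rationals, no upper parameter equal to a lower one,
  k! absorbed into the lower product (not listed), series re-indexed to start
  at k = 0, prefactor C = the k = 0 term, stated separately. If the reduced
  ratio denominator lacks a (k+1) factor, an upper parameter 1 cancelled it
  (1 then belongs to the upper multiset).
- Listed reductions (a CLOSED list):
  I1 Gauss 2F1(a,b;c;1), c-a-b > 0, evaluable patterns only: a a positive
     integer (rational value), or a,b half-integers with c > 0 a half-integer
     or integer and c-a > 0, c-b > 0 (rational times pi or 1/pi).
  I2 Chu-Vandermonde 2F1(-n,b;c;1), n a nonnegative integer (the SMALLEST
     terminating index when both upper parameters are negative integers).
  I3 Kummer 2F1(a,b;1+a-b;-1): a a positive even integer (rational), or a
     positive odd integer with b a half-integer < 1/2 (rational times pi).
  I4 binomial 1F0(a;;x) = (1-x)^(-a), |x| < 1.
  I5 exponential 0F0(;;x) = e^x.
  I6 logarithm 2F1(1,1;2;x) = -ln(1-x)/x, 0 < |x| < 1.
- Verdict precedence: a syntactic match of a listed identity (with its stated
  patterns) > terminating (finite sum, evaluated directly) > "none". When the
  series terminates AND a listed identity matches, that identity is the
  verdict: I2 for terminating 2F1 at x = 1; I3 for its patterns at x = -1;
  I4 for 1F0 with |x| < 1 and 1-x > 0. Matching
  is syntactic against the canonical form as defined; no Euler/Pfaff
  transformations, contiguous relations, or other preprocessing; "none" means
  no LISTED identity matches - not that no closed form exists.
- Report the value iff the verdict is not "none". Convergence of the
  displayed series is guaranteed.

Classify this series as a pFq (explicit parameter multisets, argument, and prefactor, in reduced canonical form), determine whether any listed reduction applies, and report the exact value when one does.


Key step: t_0 being -3, the parameter 1 appears in both the upper and lower lists and cancels (alongside the other common factor).
Consecutive-term ratio: r(k) = (-9/5) * (k-3/2) / [(k+4/5) (k+1)] ; factor over Q: parameters, x = (-9/5), and C = -3.

The series (x = -9/5) is 1F1: upper {-3/2}, lower {4/5}, prefactor -3. Verdict: none here - no I1-I6 shape fits x = -9/5 with lower {4/5}.
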